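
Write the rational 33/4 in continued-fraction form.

[8; 4]

Run the Euclidean algorithm on 33 and 4; the successive quotients are the partial quotients a_0, a_1, ... (each step inverts the fractional part left over by the previous one):
  33 = 8*4 + 1, so a_0 = 8.
  4 = 4*1 + 0, so a_1 = 4.
The remainder reaches 0 after 2 divisions, so the expansion has 2 partial quotients, read off in order.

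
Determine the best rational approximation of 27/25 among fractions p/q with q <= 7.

Expand x = 27/25 as a continued fraction with the Euclidean algorithm:
  27 = 1*25 + 2, so a_0 = 1.
  25 = 12*2 + 1, so a_1 = 12.
  2 = 2*1 + 0, so a_2 = 2.
so x = [1; 12, 2].
Convergents (p_i = a_i*p_{i-1} + p_{i-2}, q_i = a_i*q_{i-1} + q_{i-2} with p_{-2}=0, p_{-1}=1, q_{-2}=1, q_{-1}=0), until the denominator exceeds 7:
  i=0: a_0=1, p_0 = 1*1 + 0 = 1, q_0 = 1*0 + 1 = 1.
  i=1: a_1=12, p_1 = 12*1 + 1 = 13, q_1 = 12*1 + 0 = 12.
q_1 = 12 > 7, so the last convergent with denominator <= 7 is p_0/q_0 = 1/1.
The closest fraction with denominator <= 7 is either p_0/q_0 or the intermediate fraction (k*p_0 + p_{-1})/(k*q_0 + q_{-1}) with the largest k >= 1 whose denominator stays <= 7; these approach x as k grows, and every other convergent or intermediate fraction in range is farther away.
Largest k: floor((7 - q_{-1})/q_0) = floor((7 - 0)/1) = 7 (using the seeds p_{-1} = 1, q_{-1} = 0).
That gives (7*1 + 1)/(7*1 + 0) = 8/7.
Compare the errors: |x - 1/1| = |27*1 - 1*25|/(25*1) = 2/25, and |x - 8/7| = |27*7 - 8*25|/(25*7) = 11/175.
Cross-multiplying, 11*25 = 275 < 350 = 2*175, so 11/175 is smaller: the intermediate fraction 8/7 is closer to x than 1/1.

8/7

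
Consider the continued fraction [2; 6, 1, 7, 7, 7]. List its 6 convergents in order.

Using the convergent recurrence p_i = a_i*p_{i-1} + p_{i-2}, q_i = a_i*q_{i-1} + q_{i-2} with p_{-2}=0, p_{-1}=1, q_{-2}=1, q_{-1}=0:
  i=0: a_0=2, p_0 = 2*1 + 0 = 2, q_0 = 2*0 + 1 = 1.
  i=1: a_1=6, p_1 = 6*2 + 1 = 13, q_1 = 6*1 + 0 = 6.
  i=2: a_2=1, p_2 = 1*13 + 2 = 15, q_2 = 1*6 + 1 = 7.
  i=3: a_3=7, p_3 = 7*15 + 13 = 118, q_3 = 7*7 + 6 = 55.
  i=4: a_4=7, p_4 = 7*118 + 15 = 841, q_4 = 7*55 + 7 = 392.
  i=5: a_5=7, p_5 = 7*841 + 118 = 6005, q_5 = 7*392 + 55 = 2799.

2/1, 13/6, 15/7, 118/55, 841/392, 6005/2799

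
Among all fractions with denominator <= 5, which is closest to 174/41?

Expand x = 174/41 as a continued fraction with the Euclidean algorithm:
  174 = 4*41 + 10, so a_0 = 4.
  41 = 4*10 + 1, so a_1 = 4.
  10 = 10*1 + 0, so a_2 = 10.
so x = [4; 4, 10].
Convergents (p_i = a_i*p_{i-1} + p_{i-2}, q_i = a_i*q_{i-1} + q_{i-2} with p_{-2}=0, p_{-1}=1, q_{-2}=1, q_{-1}=0), until the denominator exceeds 5:
  i=0: a_0=4, p_0 = 4*1 + 0 = 4, q_0 = 4*0 + 1 = 1.
  i=1: a_1=4, p_1 = 4*4 + 1 = 17, q_1 = 4*1 + 0 = 4.
  i=2: a_2=10, p_2 = 10*17 + 4 = 174, q_2 = 10*4 + 1 = 41.
q_2 = 41 > 5, so the last convergent with denominator <= 5 is p_1/q_1 = 17/4.
The closest fraction with denominator <= 5 is either p_1/q_1 or the intermediate fraction (k*p_1 + p_0)/(k*q_1 + q_0) with the largest k >= 1 whose denominator stays <= 5; these approach x as k grows, and every other convergent or intermediate fraction in range is farther away.
Largest k: floor((5 - q_0)/q_1) = floor((5 - 1)/4) = 1.
That gives (1*17 + 4)/(1*4 + 1) = 21/5.
Compare the errors: |x - 17/4| = |174*4 - 17*41|/(41*4) = 1/164, and |x - 21/5| = |174*5 - 21*41|/(41*5) = 9/205.
Cross-multiplying, 1*205 = 205 < 1476 = 9*164, so 1/164 is smaller: the convergent 17/4 is closer to x than 21/5.

17/4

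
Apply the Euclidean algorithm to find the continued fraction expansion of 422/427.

Run the Euclidean algorithm on 422 and 427; the successive quotients are the partial quotients a_0, a_1, ... (each step inverts the fractional part left over by the previous one):
  422 = 0*427 + 422, so a_0 = 0.
  427 = 1*422 + 5, so a_1 = 1.
  422 = 84*5 + 2, so a_2 = 84.
  5 = 2*2 + 1, so a_3 = 2.
  2 = 2*1 + 0, so a_4 = 2.
The remainder reaches 0 after 5 divisions, so the expansion has 5 partial quotients, read off in order.

[0; 1, 84, 2, 2]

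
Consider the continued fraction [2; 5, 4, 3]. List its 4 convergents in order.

2/1, 11/5, 46/21, 149/68

Using the convergent recurrence p_i = a_i*p_{i-1} + p_{i-2}, q_i = a_i*q_{i-1} + q_{i-2} with p_{-2}=0, p_{-1}=1, q_{-2}=1, q_{-1}=0:
  i=0: a_0=2, p_0 = 2*1 + 0 = 2, q_0 = 2*0 + 1 = 1.
  i=1: a_1=5, p_1 = 5*2 + 1 = 11, q_1 = 5*1 + 0 = 5.
  i=2: a_2=4, p_2 = 4*11 + 2 = 46, q_2 = 4*5 + 1 = 21.
  i=3: a_3=3, p_3 = 3*46 + 11 = 149, q_3 = 3*21 + 5 = 68.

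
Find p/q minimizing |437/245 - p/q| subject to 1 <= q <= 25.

41/23

Expand x = 437/245 as a continued fraction with the Euclidean algorithm:
  437 = 1*245 + 192, so a_0 = 1.
  245 = 1*192 + 53, so a_1 = 1.
  192 = 3*53 + 33, so a_2 = 3.
  53 = 1*33 + 20, so a_3 = 1.
  33 = 1*20 + 13, so a_4 = 1.
  20 = 1*13 + 7, so a_5 = 1.
  13 = 1*7 + 6, so a_6 = 1.
  7 = 1*6 + 1, so a_7 = 1.
  6 = 6*1 + 0, so a_8 = 6.
so x = [1; 1, 3, 1, 1, 1, 1, 1, 6].
Convergents (p_i = a_i*p_{i-1} + p_{i-2}, q_i = a_i*q_{i-1} + q_{i-2} with p_{-2}=0, p_{-1}=1, q_{-2}=1, q_{-1}=0), until the denominator exceeds 25:
  i=0: a_0=1, p_0 = 1*1 + 0 = 1, q_0 = 1*0 + 1 = 1.
  i=1: a_1=1, p_1 = 1*1 + 1 = 2, q_1 = 1*1 + 0 = 1.
  i=2: a_2=3, p_2 = 3*2 + 1 = 7, q_2 = 3*1 + 1 = 4.
  i=3: a_3=1, p_3 = 1*7 + 2 = 9, q_3 = 1*4 + 1 = 5.
  i=4: a_4=1, p_4 = 1*9 + 7 = 16, q_4 = 1*5 + 4 = 9.
  i=5: a_5=1, p_5 = 1*16 + 9 = 25, q_5 = 1*9 + 5 = 14.
  i=6: a_6=1, p_6 = 1*25 + 16 = 41, q_6 = 1*14 + 9 = 23.
  i=7: a_7=1, p_7 = 1*41 + 25 = 66, q_7 = 1*23 + 14 = 37.
q_7 = 37 > 25, so the last convergent with denominator <= 25 is p_6/q_6 = 41/23.
The closest fraction with denominator <= 25 is either p_6/q_6 or the intermediate fraction (k*p_6 + p_5)/(k*q_6 + q_5) with the largest k >= 1 whose denominator stays <= 25; these approach x as k grows, and every other convergent or intermediate fraction in range is farther away.
Largest k: floor((25 - q_5)/q_6) = floor((25 - 14)/23) = 0.
Since k = 0, no intermediate fraction beyond p_6/q_6 has denominator <= 25, so the convergent 41/23 is the closest (its error is |437*23 - 41*245|/(245*23) = 6/5635).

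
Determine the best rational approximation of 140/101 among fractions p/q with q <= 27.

Expand x = 140/101 as a continued fraction with the Euclidean algorithm:
  140 = 1*101 + 39, so a_0 = 1.
  101 = 2*39 + 23, so a_1 = 2.
  39 = 1*23 + 16, so a_2 = 1.
  23 = 1*16 + 7, so a_3 = 1.
  16 = 2*7 + 2, so a_4 = 2.
  7 = 3*2 + 1, so a_5 = 3.
  2 = 2*1 + 0, so a_6 = 2.
so x = [1; 2, 1, 1, 2, 3, 2].
Convergents (p_i = a_i*p_{i-1} + p_{i-2}, q_i = a_i*q_{i-1} + q_{i-2} with p_{-2}=0, p_{-1}=1, q_{-2}=1, q_{-1}=0), until the denominator exceeds 27:
  i=0: a_0=1, p_0 = 1*1 + 0 = 1, q_0 = 1*0 + 1 = 1.
  i=1: a_1=2, p_1 = 2*1 + 1 = 3, q_1 = 2*1 + 0 = 2.
  i=2: a_2=1, p_2 = 1*3 + 1 = 4, q_2 = 1*2 + 1 = 3.
  i=3: a_3=1, p_3 = 1*4 + 3 = 7, q_3 = 1*3 + 2 = 5.
  i=4: a_4=2, p_4 = 2*7 + 4 = 18, q_4 = 2*5 + 3 = 13.
  i=5: a_5=3, p_5 = 3*18 + 7 = 61, q_5 = 3*13 + 5 = 44.
q_5 = 44 > 27, so the last convergent with denominator <= 27 is p_4/q_4 = 18/13.
The closest fraction with denominator <= 27 is either p_4/q_4 or the intermediate fraction (k*p_4 + p_3)/(k*q_4 + q_3) with the largest k >= 1 whose denominator stays <= 27; these approach x as k grows, and every other convergent or intermediate fraction in range is farther away.
Largest k: floor((27 - q_3)/q_4) = floor((27 - 5)/13) = 1.
That gives (1*18 + 7)/(1*13 + 5) = 25/18.
Compare the errors: |x - 18/13| = |140*13 - 18*101|/(101*13) = 2/1313, and |x - 25/18| = |140*18 - 25*101|/(101*18) = 5/1818.
Cross-multiplying, 2*1818 = 3636 < 6565 = 5*1313, so 2/1313 is smaller: the convergent 18/13 is closer to x than 25/18.

18/13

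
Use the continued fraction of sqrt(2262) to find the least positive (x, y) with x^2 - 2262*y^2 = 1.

First expand sqrt(2262) as a continued fraction. With x_i = (sqrt(2262) + m_i)/d_i and (m_0, d_0) = (0, 1): a_0 = floor(sqrt(2262)) = 47, since 47^2 = 2209 <= 2262 < 2304 = 48^2.
Iterate m_{i+1} = d_i*a_i - m_i, d_{i+1} = (2262 - m_{i+1}^2)/d_i, a_{i+1} = floor((a_0 + m_{i+1})/d_{i+1}):
  m_1 = 1*47 - 0 = 47, d_1 = (2262 - 47^2)/1 = 53/1 = 53, a_1 = floor((47 + 47)/53) = 1.
  m_2 = 53*1 - 47 = 6, d_2 = (2262 - 6^2)/53 = 2226/53 = 42, a_2 = floor((47 + 6)/42) = 1.
  m_3 = 42*1 - 6 = 36, d_3 = (2262 - 36^2)/42 = 966/42 = 23, a_3 = floor((47 + 36)/23) = 3.
  m_4 = 23*3 - 36 = 33, d_4 = (2262 - 33^2)/23 = 1173/23 = 51, a_4 = floor((47 + 33)/51) = 1.
  m_5 = 51*1 - 33 = 18, d_5 = (2262 - 18^2)/51 = 1938/51 = 38, a_5 = floor((47 + 18)/38) = 1.
  m_6 = 38*1 - 18 = 20, d_6 = (2262 - 20^2)/38 = 1862/38 = 49, a_6 = floor((47 + 20)/49) = 1.
  m_7 = 49*1 - 20 = 29, d_7 = (2262 - 29^2)/49 = 1421/49 = 29, a_7 = floor((47 + 29)/29) = 2.
  m_8 = 29*2 - 29 = 29, d_8 = (2262 - 29^2)/29 = 1421/29 = 49, a_8 = floor((47 + 29)/49) = 1.
  m_9 = 49*1 - 29 = 20, d_9 = (2262 - 20^2)/49 = 1862/49 = 38, a_9 = floor((47 + 20)/38) = 1.
  m_10 = 38*1 - 20 = 18, d_10 = (2262 - 18^2)/38 = 1938/38 = 51, a_10 = floor((47 + 18)/51) = 1.
  m_11 = 51*1 - 18 = 33, d_11 = (2262 - 33^2)/51 = 1173/51 = 23, a_11 = floor((47 + 33)/23) = 3.
  m_12 = 23*3 - 33 = 36, d_12 = (2262 - 36^2)/23 = 966/23 = 42, a_12 = floor((47 + 36)/42) = 1.
  m_13 = 42*1 - 36 = 6, d_13 = (2262 - 6^2)/42 = 2226/42 = 53, a_13 = floor((47 + 6)/53) = 1.
  m_14 = 53*1 - 6 = 47, d_14 = (2262 - 47^2)/53 = 53/53 = 1, a_14 = floor((47 + 47)/1) = 94.
  m_15 = 1*94 - 47 = 47, d_15 = (2262 - 47^2)/1 = 53/1 = 53: (m_15, d_15) = (m_1, d_1) = (47, 53), so from here the quotients repeat a_1, ..., a_14; the period length is 14.
So sqrt(2262) = [47; (1, 1, 3, 1, 1, 1, 2, 1, 1, 1, 3, 1, 1, 94)] with period length k = 14.
k is even, so the fundamental solution of x^2 - 2262y^2 = 1 is (p_{k-1}, q_{k-1}) = (p_13, q_13); compute convergents through index 13.
Convergents (p_i = a_i*p_{i-1} + p_{i-2}, q_i = a_i*q_{i-1} + q_{i-2} with p_{-2}=0, p_{-1}=1, q_{-2}=1, q_{-1}=0):
  i=0: a_0=47, p_0 = 47*1 + 0 = 47, q_0 = 47*0 + 1 = 1.
  i=1: a_1=1, p_1 = 1*47 + 1 = 48, q_1 = 1*1 + 0 = 1.
  i=2: a_2=1, p_2 = 1*48 + 47 = 95, q_2 = 1*1 + 1 = 2.
  i=3: a_3=3, p_3 = 3*95 + 48 = 333, q_3 = 3*2 + 1 = 7.
  i=4: a_4=1, p_4 = 1*333 + 95 = 428, q_4 = 1*7 + 2 = 9.
  i=5: a_5=1, p_5 = 1*428 + 333 = 761, q_5 = 1*9 + 7 = 16.
  i=6: a_6=1, p_6 = 1*761 + 428 = 1189, q_6 = 1*16 + 9 = 25.
  i=7: a_7=2, p_7 = 2*1189 + 761 = 3139, q_7 = 2*25 + 16 = 66.
  i=8: a_8=1, p_8 = 1*3139 + 1189 = 4328, q_8 = 1*66 + 25 = 91.
  i=9: a_9=1, p_9 = 1*4328 + 3139 = 7467, q_9 = 1*91 + 66 = 157.
  i=10: a_10=1, p_10 = 1*7467 + 4328 = 11795, q_10 = 1*157 + 91 = 248.
  i=11: a_11=3, p_11 = 3*11795 + 7467 = 42852, q_11 = 3*248 + 157 = 901.
  i=12: a_12=1, p_12 = 1*42852 + 11795 = 54647, q_12 = 1*901 + 248 = 1149.
  i=13: a_13=1, p_13 = 1*54647 + 42852 = 97499, q_13 = 1*1149 + 901 = 2050.
Check: 97499^2 - 2262*2050^2 = 9506055001 - 9506055000 = 1, so (x, y) = (97499, 2050) solves the equation, and by the theorem it is the least positive solution.

(x, y) = (97499, 2050)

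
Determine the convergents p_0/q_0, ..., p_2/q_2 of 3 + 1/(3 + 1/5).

Using the convergent recurrence p_i = a_i*p_{i-1} + p_{i-2}, q_i = a_i*q_{i-1} + q_{i-2} with p_{-2}=0, p_{-1}=1, q_{-2}=1, q_{-1}=0:
  i=0: a_0=3, p_0 = 3*1 + 0 = 3, q_0 = 3*0 + 1 = 1.
  i=1: a_1=3, p_1 = 3*3 + 1 = 10, q_1 = 3*1 + 0 = 3.
  i=2: a_2=5, p_2 = 5*10 + 3 = 53, q_2 = 5*3 + 1 = 16.

3/1, 10/3, 53/16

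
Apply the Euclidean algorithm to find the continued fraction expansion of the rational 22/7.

Run the Euclidean algorithm on 22 and 7; the successive quotients are the partial quotients a_0, a_1, ... (each step inverts the fractional part left over by the previous one):
  22 = 3*7 + 1, so a_0 = 3.
  7 = 7*1 + 0, so a_1 = 7.
The remainder reaches 0 after 2 divisions, so the expansion has 2 partial quotients, read off in order.

[3; 7]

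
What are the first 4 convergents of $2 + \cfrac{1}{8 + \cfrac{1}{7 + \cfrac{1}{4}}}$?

2/1, 17/8, 121/57, 501/236

Using the convergent recurrence p_i = a_i*p_{i-1} + p_{i-2}, q_i = a_i*q_{i-1} + q_{i-2} with p_{-2}=0, p_{-1}=1, q_{-2}=1, q_{-1}=0:
  i=0: a_0=2, p_0 = 2*1 + 0 = 2, q_0 = 2*0 + 1 = 1.
  i=1: a_1=8, p_1 = 8*2 + 1 = 17, q_1 = 8*1 + 0 = 8.
  i=2: a_2=7, p_2 = 7*17 + 2 = 121, q_2 = 7*8 + 1 = 57.
  i=3: a_3=4, p_3 = 4*121 + 17 = 501, q_3 = 4*57 + 8 = 236.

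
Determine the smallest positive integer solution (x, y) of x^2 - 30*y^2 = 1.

(x, y) = (11, 2)

First expand sqrt(30) as a continued fraction. With x_i = (sqrt(30) + m_i)/d_i and (m_0, d_0) = (0, 1): a_0 = floor(sqrt(30)) = 5, since 5^2 = 25 <= 30 < 36 = 6^2.
Iterate m_{i+1} = d_i*a_i - m_i, d_{i+1} = (30 - m_{i+1}^2)/d_i, a_{i+1} = floor((a_0 + m_{i+1})/d_{i+1}):
  m_1 = 1*5 - 0 = 5, d_1 = (30 - 5^2)/1 = 5/1 = 5, a_1 = floor((5 + 5)/5) = 2.
  m_2 = 5*2 - 5 = 5, d_2 = (30 - 5^2)/5 = 5/5 = 1, a_2 = floor((5 + 5)/1) = 10.
  m_3 = 1*10 - 5 = 5, d_3 = (30 - 5^2)/1 = 5/1 = 5: (m_3, d_3) = (m_1, d_1) = (5, 5), so from here the quotients repeat a_1, a_2; the period length is 2.
So sqrt(30) = [5; (2, 10)] with period length k = 2.
k is even, so the fundamental solution of x^2 - 30y^2 = 1 is (p_{k-1}, q_{k-1}) = (p_1, q_1); compute convergents through index 1.
Convergents (p_i = a_i*p_{i-1} + p_{i-2}, q_i = a_i*q_{i-1} + q_{i-2} with p_{-2}=0, p_{-1}=1, q_{-2}=1, q_{-1}=0):
  i=0: a_0=5, p_0 = 5*1 + 0 = 5, q_0 = 5*0 + 1 = 1.
  i=1: a_1=2, p_1 = 2*5 + 1 = 11, q_1 = 2*1 + 0 = 2.
Check: 11^2 - 30*2^2 = 121 - 120 = 1, so (x, y) = (11, 2) solves the equation, and by the theorem it is the least positive solution.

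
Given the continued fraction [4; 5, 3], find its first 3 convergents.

Using the convergent recurrence p_i = a_i*p_{i-1} + p_{i-2}, q_i = a_i*q_{i-1} + q_{i-2} with p_{-2}=0, p_{-1}=1, q_{-2}=1, q_{-1}=0:
  i=0: a_0=4, p_0 = 4*1 + 0 = 4, q_0 = 4*0 + 1 = 1.
  i=1: a_1=5, p_1 = 5*4 + 1 = 21, q_1 = 5*1 + 0 = 5.
  i=2: a_2=3, p_2 = 3*21 + 4 = 67, q_2 = 3*5 + 1 = 16.

4/1, 21/5, 67/16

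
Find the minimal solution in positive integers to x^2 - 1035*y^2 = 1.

First expand sqrt(1035) as a continued fraction. With x_i = (sqrt(1035) + m_i)/d_i and (m_0, d_0) = (0, 1): a_0 = floor(sqrt(1035)) = 32, since 32^2 = 1024 <= 1035 < 1089 = 33^2.
Iterate m_{i+1} = d_i*a_i - m_i, d_{i+1} = (1035 - m_{i+1}^2)/d_i, a_{i+1} = floor((a_0 + m_{i+1})/d_{i+1}):
  m_1 = 1*32 - 0 = 32, d_1 = (1035 - 32^2)/1 = 11/1 = 11, a_1 = floor((32 + 32)/11) = 5.
  m_2 = 11*5 - 32 = 23, d_2 = (1035 - 23^2)/11 = 506/11 = 46, a_2 = floor((32 + 23)/46) = 1.
  m_3 = 46*1 - 23 = 23, d_3 = (1035 - 23^2)/46 = 506/46 = 11, a_3 = floor((32 + 23)/11) = 5.
  m_4 = 11*5 - 23 = 32, d_4 = (1035 - 32^2)/11 = 11/11 = 1, a_4 = floor((32 + 32)/1) = 64.
  m_5 = 1*64 - 32 = 32, d_5 = (1035 - 32^2)/1 = 11/1 = 11: (m_5, d_5) = (m_1, d_1) = (32, 11), so from here the quotients repeat a_1, ..., a_4; the period length is 4.
So sqrt(1035) = [32; (5, 1, 5, 64)] with period length k = 4.
k is even, so the fundamental solution of x^2 - 1035y^2 = 1 is (p_{k-1}, q_{k-1}) = (p_3, q_3); compute convergents through index 3.
Convergents (p_i = a_i*p_{i-1} + p_{i-2}, q_i = a_i*q_{i-1} + q_{i-2} with p_{-2}=0, p_{-1}=1, q_{-2}=1, q_{-1}=0):
  i=0: a_0=32, p_0 = 32*1 + 0 = 32, q_0 = 32*0 + 1 = 1.
  i=1: a_1=5, p_1 = 5*32 + 1 = 161, q_1 = 5*1 + 0 = 5.
  i=2: a_2=1, p_2 = 1*161 + 32 = 193, q_2 = 1*5 + 1 = 6.
  i=3: a_3=5, p_3 = 5*193 + 161 = 1126, q_3 = 5*6 + 5 = 35.
Check: 1126^2 - 1035*35^2 = 1267876 - 1267875 = 1, so (x, y) = (1126, 35) solves the equation, and by the theorem it is the least positive solution.

(x, y) = (1126, 35)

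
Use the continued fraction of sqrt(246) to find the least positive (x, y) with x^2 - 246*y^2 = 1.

(x, y) = (88805, 5662)

First expand sqrt(246) as a continued fraction. With x_i = (sqrt(246) + m_i)/d_i and (m_0, d_0) = (0, 1): a_0 = floor(sqrt(246)) = 15, since 15^2 = 225 <= 246 < 256 = 16^2.
Iterate m_{i+1} = d_i*a_i - m_i, d_{i+1} = (246 - m_{i+1}^2)/d_i, a_{i+1} = floor((a_0 + m_{i+1})/d_{i+1}):
  m_1 = 1*15 - 0 = 15, d_1 = (246 - 15^2)/1 = 21/1 = 21, a_1 = floor((15 + 15)/21) = 1.
  m_2 = 21*1 - 15 = 6, d_2 = (246 - 6^2)/21 = 210/21 = 10, a_2 = floor((15 + 6)/10) = 2.
  m_3 = 10*2 - 6 = 14, d_3 = (246 - 14^2)/10 = 50/10 = 5, a_3 = floor((15 + 14)/5) = 5.
  m_4 = 5*5 - 14 = 11, d_4 = (246 - 11^2)/5 = 125/5 = 25, a_4 = floor((15 + 11)/25) = 1.
  m_5 = 25*1 - 11 = 14, d_5 = (246 - 14^2)/25 = 50/25 = 2, a_5 = floor((15 + 14)/2) = 14.
  m_6 = 2*14 - 14 = 14, d_6 = (246 - 14^2)/2 = 50/2 = 25, a_6 = floor((15 + 14)/25) = 1.
  m_7 = 25*1 - 14 = 11, d_7 = (246 - 11^2)/25 = 125/25 = 5, a_7 = floor((15 + 11)/5) = 5.
  m_8 = 5*5 - 11 = 14, d_8 = (246 - 14^2)/5 = 50/5 = 10, a_8 = floor((15 + 14)/10) = 2.
  m_9 = 10*2 - 14 = 6, d_9 = (246 - 6^2)/10 = 210/10 = 21, a_9 = floor((15 + 6)/21) = 1.
  m_10 = 21*1 - 6 = 15, d_10 = (246 - 15^2)/21 = 21/21 = 1, a_10 = floor((15 + 15)/1) = 30.
  m_11 = 1*30 - 15 = 15, d_11 = (246 - 15^2)/1 = 21/1 = 21: (m_11, d_11) = (m_1, d_1) = (15, 21), so from here the quotients repeat a_1, ..., a_10; the period length is 10.
So sqrt(246) = [15; (1, 2, 5, 1, 14, 1, 5, 2, 1, 30)] with period length k = 10.
k is even, so the fundamental solution of x^2 - 246y^2 = 1 is (p_{k-1}, q_{k-1}) = (p_9, q_9); compute convergents through index 9.
Convergents (p_i = a_i*p_{i-1} + p_{i-2}, q_i = a_i*q_{i-1} + q_{i-2} with p_{-2}=0, p_{-1}=1, q_{-2}=1, q_{-1}=0):
  i=0: a_0=15, p_0 = 15*1 + 0 = 15, q_0 = 15*0 + 1 = 1.
  i=1: a_1=1, p_1 = 1*15 + 1 = 16, q_1 = 1*1 + 0 = 1.
  i=2: a_2=2, p_2 = 2*16 + 15 = 47, q_2 = 2*1 + 1 = 3.
  i=3: a_3=5, p_3 = 5*47 + 16 = 251, q_3 = 5*3 + 1 = 16.
  i=4: a_4=1, p_4 = 1*251 + 47 = 298, q_4 = 1*16 + 3 = 19.
  i=5: a_5=14, p_5 = 14*298 + 251 = 4423, q_5 = 14*19 + 16 = 282.
  i=6: a_6=1, p_6 = 1*4423 + 298 = 4721, q_6 = 1*282 + 19 = 301.
  i=7: a_7=5, p_7 = 5*4721 + 4423 = 28028, q_7 = 5*301 + 282 = 1787.
  i=8: a_8=2, p_8 = 2*28028 + 4721 = 60777, q_8 = 2*1787 + 301 = 3875.
  i=9: a_9=1, p_9 = 1*60777 + 28028 = 88805, q_9 = 1*3875 + 1787 = 5662.
Check: 88805^2 - 246*5662^2 = 7886328025 - 7886328024 = 1, so (x, y) = (88805, 5662) solves the equation, and by the theorem it is the least positive solution.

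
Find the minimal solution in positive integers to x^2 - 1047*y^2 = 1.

(x, y) = (136807, 4228)

First expand sqrt(1047) as a continued fraction. With x_i = (sqrt(1047) + m_i)/d_i and (m_0, d_0) = (0, 1): a_0 = floor(sqrt(1047)) = 32, since 32^2 = 1024 <= 1047 < 1089 = 33^2.
Iterate m_{i+1} = d_i*a_i - m_i, d_{i+1} = (1047 - m_{i+1}^2)/d_i, a_{i+1} = floor((a_0 + m_{i+1})/d_{i+1}):
  m_1 = 1*32 - 0 = 32, d_1 = (1047 - 32^2)/1 = 23/1 = 23, a_1 = floor((32 + 32)/23) = 2.
  m_2 = 23*2 - 32 = 14, d_2 = (1047 - 14^2)/23 = 851/23 = 37, a_2 = floor((32 + 14)/37) = 1.
  m_3 = 37*1 - 14 = 23, d_3 = (1047 - 23^2)/37 = 518/37 = 14, a_3 = floor((32 + 23)/14) = 3.
  m_4 = 14*3 - 23 = 19, d_4 = (1047 - 19^2)/14 = 686/14 = 49, a_4 = floor((32 + 19)/49) = 1.
  m_5 = 49*1 - 19 = 30, d_5 = (1047 - 30^2)/49 = 147/49 = 3, a_5 = floor((32 + 30)/3) = 20.
  m_6 = 3*20 - 30 = 30, d_6 = (1047 - 30^2)/3 = 147/3 = 49, a_6 = floor((32 + 30)/49) = 1.
  m_7 = 49*1 - 30 = 19, d_7 = (1047 - 19^2)/49 = 686/49 = 14, a_7 = floor((32 + 19)/14) = 3.
  m_8 = 14*3 - 19 = 23, d_8 = (1047 - 23^2)/14 = 518/14 = 37, a_8 = floor((32 + 23)/37) = 1.
  m_9 = 37*1 - 23 = 14, d_9 = (1047 - 14^2)/37 = 851/37 = 23, a_9 = floor((32 + 14)/23) = 2.
  m_10 = 23*2 - 14 = 32, d_10 = (1047 - 32^2)/23 = 23/23 = 1, a_10 = floor((32 + 32)/1) = 64.
  m_11 = 1*64 - 32 = 32, d_11 = (1047 - 32^2)/1 = 23/1 = 23: (m_11, d_11) = (m_1, d_1) = (32, 23), so from here the quotients repeat a_1, ..., a_10; the period length is 10.
So sqrt(1047) = [32; (2, 1, 3, 1, 20, 1, 3, 1, 2, 64)] with period length k = 10.
k is even, so the fundamental solution of x^2 - 1047y^2 = 1 is (p_{k-1}, q_{k-1}) = (p_9, q_9); compute convergents through index 9.
Convergents (p_i = a_i*p_{i-1} + p_{i-2}, q_i = a_i*q_{i-1} + q_{i-2} with p_{-2}=0, p_{-1}=1, q_{-2}=1, q_{-1}=0):
  i=0: a_0=32, p_0 = 32*1 + 0 = 32, q_0 = 32*0 + 1 = 1.
  i=1: a_1=2, p_1 = 2*32 + 1 = 65, q_1 = 2*1 + 0 = 2.
  i=2: a_2=1, p_2 = 1*65 + 32 = 97, q_2 = 1*2 + 1 = 3.
  i=3: a_3=3, p_3 = 3*97 + 65 = 356, q_3 = 3*3 + 2 = 11.
  i=4: a_4=1, p_4 = 1*356 + 97 = 453, q_4 = 1*11 + 3 = 14.
  i=5: a_5=20, p_5 = 20*453 + 356 = 9416, q_5 = 20*14 + 11 = 291.
  i=6: a_6=1, p_6 = 1*9416 + 453 = 9869, q_6 = 1*291 + 14 = 305.
  i=7: a_7=3, p_7 = 3*9869 + 9416 = 39023, q_7 = 3*305 + 291 = 1206.
  i=8: a_8=1, p_8 = 1*39023 + 9869 = 48892, q_8 = 1*1206 + 305 = 1511.
  i=9: a_9=2, p_9 = 2*48892 + 39023 = 136807, q_9 = 2*1511 + 1206 = 4228.
Check: 136807^2 - 1047*4228^2 = 18716155249 - 18716155248 = 1, so (x, y) = (136807, 4228) solves the equation, and by the theorem it is the least positive solution.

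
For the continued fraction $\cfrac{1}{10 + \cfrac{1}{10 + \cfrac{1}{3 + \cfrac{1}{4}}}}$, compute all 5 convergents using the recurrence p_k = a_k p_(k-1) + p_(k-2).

Using the convergent recurrence p_i = a_i*p_{i-1} + p_{i-2}, q_i = a_i*q_{i-1} + q_{i-2} with p_{-2}=0, p_{-1}=1, q_{-2}=1, q_{-1}=0:
  i=0: a_0=0, p_0 = 0*1 + 0 = 0, q_0 = 0*0 + 1 = 1.
  i=1: a_1=10, p_1 = 10*0 + 1 = 1, q_1 = 10*1 + 0 = 10.
  i=2: a_2=10, p_2 = 10*1 + 0 = 10, q_2 = 10*10 + 1 = 101.
  i=3: a_3=3, p_3 = 3*10 + 1 = 31, q_3 = 3*101 + 10 = 313.
  i=4: a_4=4, p_4 = 4*31 + 10 = 134, q_4 = 4*313 + 101 = 1353.

0/1, 1/10, 10/101, 31/313, 134/1353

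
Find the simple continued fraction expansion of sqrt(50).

[7; (14)]

Write x_i = (sqrt(50) + m_i)/d_i with (m_0, d_0) = (0, 1). a_0 = floor(sqrt(50)) = 7, since 7^2 = 49 <= 50 < 64 = 8^2.
Iterate m_{i+1} = d_i*a_i - m_i, d_{i+1} = (50 - m_{i+1}^2)/d_i, a_{i+1} = floor((a_0 + m_{i+1})/d_{i+1}):
  m_1 = 1*7 - 0 = 7, d_1 = (50 - 7^2)/1 = 1/1 = 1, a_1 = floor((7 + 7)/1) = 14.
  m_2 = 1*14 - 7 = 7, d_2 = (50 - 7^2)/1 = 1/1 = 1: (m_2, d_2) = (m_1, d_1) = (7, 1), so from here the quotient a_1 repeats; the period length is 1.
Hence the expansion of sqrt(50) is a_0 = 7 followed by the repeating block 14 (period 1).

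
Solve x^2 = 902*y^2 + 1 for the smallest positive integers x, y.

(x, y) = (901, 30)

First expand sqrt(902) as a continued fraction. With x_i = (sqrt(902) + m_i)/d_i and (m_0, d_0) = (0, 1): a_0 = floor(sqrt(902)) = 30, since 30^2 = 900 <= 902 < 961 = 31^2.
Iterate m_{i+1} = d_i*a_i - m_i, d_{i+1} = (902 - m_{i+1}^2)/d_i, a_{i+1} = floor((a_0 + m_{i+1})/d_{i+1}):
  m_1 = 1*30 - 0 = 30, d_1 = (902 - 30^2)/1 = 2/1 = 2, a_1 = floor((30 + 30)/2) = 30.
  m_2 = 2*30 - 30 = 30, d_2 = (902 - 30^2)/2 = 2/2 = 1, a_2 = floor((30 + 30)/1) = 60.
  m_3 = 1*60 - 30 = 30, d_3 = (902 - 30^2)/1 = 2/1 = 2: (m_3, d_3) = (m_1, d_1) = (30, 2), so from here the quotients repeat a_1, a_2; the period length is 2.
So sqrt(902) = [30; (30, 60)] with period length k = 2.
k is even, so the fundamental solution of x^2 - 902y^2 = 1 is (p_{k-1}, q_{k-1}) = (p_1, q_1); compute convergents through index 1.
Convergents (p_i = a_i*p_{i-1} + p_{i-2}, q_i = a_i*q_{i-1} + q_{i-2} with p_{-2}=0, p_{-1}=1, q_{-2}=1, q_{-1}=0):
  i=0: a_0=30, p_0 = 30*1 + 0 = 30, q_0 = 30*0 + 1 = 1.
  i=1: a_1=30, p_1 = 30*30 + 1 = 901, q_1 = 30*1 + 0 = 30.
Check: 901^2 - 902*30^2 = 811801 - 811800 = 1, so (x, y) = (901, 30) solves the equation, and by the theorem it is the least positive solution.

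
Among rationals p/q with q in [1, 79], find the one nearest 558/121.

Expand x = 558/121 as a continued fraction with the Euclidean algorithm:
  558 = 4*121 + 74, so a_0 = 4.
  121 = 1*74 + 47, so a_1 = 1.
  74 = 1*47 + 27, so a_2 = 1.
  47 = 1*27 + 20, so a_3 = 1.
  27 = 1*20 + 7, so a_4 = 1.
  20 = 2*7 + 6, so a_5 = 2.
  7 = 1*6 + 1, so a_6 = 1.
  6 = 6*1 + 0, so a_7 = 6.
so x = [4; 1, 1, 1, 1, 2, 1, 6].
Convergents (p_i = a_i*p_{i-1} + p_{i-2}, q_i = a_i*q_{i-1} + q_{i-2} with p_{-2}=0, p_{-1}=1, q_{-2}=1, q_{-1}=0), until the denominator exceeds 79:
  i=0: a_0=4, p_0 = 4*1 + 0 = 4, q_0 = 4*0 + 1 = 1.
  i=1: a_1=1, p_1 = 1*4 + 1 = 5, q_1 = 1*1 + 0 = 1.
  i=2: a_2=1, p_2 = 1*5 + 4 = 9, q_2 = 1*1 + 1 = 2.
  i=3: a_3=1, p_3 = 1*9 + 5 = 14, q_3 = 1*2 + 1 = 3.
  i=4: a_4=1, p_4 = 1*14 + 9 = 23, q_4 = 1*3 + 2 = 5.
  i=5: a_5=2, p_5 = 2*23 + 14 = 60, q_5 = 2*5 + 3 = 13.
  i=6: a_6=1, p_6 = 1*60 + 23 = 83, q_6 = 1*13 + 5 = 18.
  i=7: a_7=6, p_7 = 6*83 + 60 = 558, q_7 = 6*18 + 13 = 121.
q_7 = 121 > 79, so the last convergent with denominator <= 79 is p_6/q_6 = 83/18.
The closest fraction with denominator <= 79 is either p_6/q_6 or the intermediate fraction (k*p_6 + p_5)/(k*q_6 + q_5) with the largest k >= 1 whose denominator stays <= 79; these approach x as k grows, and every other convergent or intermediate fraction in range is farther away.
Largest k: floor((79 - q_5)/q_6) = floor((79 - 13)/18) = 3.
That gives (3*83 + 60)/(3*18 + 13) = 309/67.
Compare the errors: |x - 83/18| = |558*18 - 83*121|/(121*18) = 1/2178, and |x - 309/67| = |558*67 - 309*121|/(121*67) = 3/8107.
Cross-multiplying, 3*2178 = 6534 < 8107 = 1*8107, so 3/8107 is smaller: the intermediate fraction 309/67 is closer to x than 83/18.

309/67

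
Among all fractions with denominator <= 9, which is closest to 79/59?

4/3

Expand x = 79/59 as a continued fraction with the Euclidean algorithm:
  79 = 1*59 + 20, so a_0 = 1.
  59 = 2*20 + 19, so a_1 = 2.
  20 = 1*19 + 1, so a_2 = 1.
  19 = 19*1 + 0, so a_3 = 19.
so x = [1; 2, 1, 19].
Convergents (p_i = a_i*p_{i-1} + p_{i-2}, q_i = a_i*q_{i-1} + q_{i-2} with p_{-2}=0, p_{-1}=1, q_{-2}=1, q_{-1}=0), until the denominator exceeds 9:
  i=0: a_0=1, p_0 = 1*1 + 0 = 1, q_0 = 1*0 + 1 = 1.
  i=1: a_1=2, p_1 = 2*1 + 1 = 3, q_1 = 2*1 + 0 = 2.
  i=2: a_2=1, p_2 = 1*3 + 1 = 4, q_2 = 1*2 + 1 = 3.
  i=3: a_3=19, p_3 = 19*4 + 3 = 79, q_3 = 19*3 + 2 = 59.
q_3 = 59 > 9, so the last convergent with denominator <= 9 is p_2/q_2 = 4/3.
The closest fraction with denominator <= 9 is either p_2/q_2 or the intermediate fraction (k*p_2 + p_1)/(k*q_2 + q_1) with the largest k >= 1 whose denominator stays <= 9; these approach x as k grows, and every other convergent or intermediate fraction in range is farther away.
Largest k: floor((9 - q_1)/q_2) = floor((9 - 2)/3) = 2.
That gives (2*4 + 3)/(2*3 + 2) = 11/8.
Compare the errors: |x - 4/3| = |79*3 - 4*59|/(59*3) = 1/177, and |x - 11/8| = |79*8 - 11*59|/(59*8) = 17/472.
Cross-multiplying, 1*472 = 472 < 3009 = 17*177, so 1/177 is smaller: the convergent 4/3 is closer to x than 11/8.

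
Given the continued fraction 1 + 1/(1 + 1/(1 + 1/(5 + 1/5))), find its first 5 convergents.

Using the convergent recurrence p_i = a_i*p_{i-1} + p_{i-2}, q_i = a_i*q_{i-1} + q_{i-2} with p_{-2}=0, p_{-1}=1, q_{-2}=1, q_{-1}=0:
  i=0: a_0=1, p_0 = 1*1 + 0 = 1, q_0 = 1*0 + 1 = 1.
  i=1: a_1=1, p_1 = 1*1 + 1 = 2, q_1 = 1*1 + 0 = 1.
  i=2: a_2=1, p_2 = 1*2 + 1 = 3, q_2 = 1*1 + 1 = 2.
  i=3: a_3=5, p_3 = 5*3 + 2 = 17, q_3 = 5*2 + 1 = 11.
  i=4: a_4=5, p_4 = 5*17 + 3 = 88, q_4 = 5*11 + 2 = 57.

1/1, 2/1, 3/2, 17/11, 88/57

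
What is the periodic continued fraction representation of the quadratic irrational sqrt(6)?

Write x_i = (sqrt(6) + m_i)/d_i with (m_0, d_0) = (0, 1). a_0 = floor(sqrt(6)) = 2, since 2^2 = 4 <= 6 < 9 = 3^2.
Iterate m_{i+1} = d_i*a_i - m_i, d_{i+1} = (6 - m_{i+1}^2)/d_i, a_{i+1} = floor((a_0 + m_{i+1})/d_{i+1}):
  m_1 = 1*2 - 0 = 2, d_1 = (6 - 2^2)/1 = 2/1 = 2, a_1 = floor((2 + 2)/2) = 2.
  m_2 = 2*2 - 2 = 2, d_2 = (6 - 2^2)/2 = 2/2 = 1, a_2 = floor((2 + 2)/1) = 4.
  m_3 = 1*4 - 2 = 2, d_3 = (6 - 2^2)/1 = 2/1 = 2: (m_3, d_3) = (m_1, d_1) = (2, 2), so from here the quotients repeat a_1, a_2; the period length is 2.
Hence the expansion of sqrt(6) is a_0 = 2 followed by the repeating block 2, 4 (period 2).

[2; (2, 4)]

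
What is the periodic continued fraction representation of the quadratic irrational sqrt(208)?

[14; (2, 2, 1, 2, 2, 28)]

Write x_i = (sqrt(208) + m_i)/d_i with (m_0, d_0) = (0, 1). a_0 = floor(sqrt(208)) = 14, since 14^2 = 196 <= 208 < 225 = 15^2.
Iterate m_{i+1} = d_i*a_i - m_i, d_{i+1} = (208 - m_{i+1}^2)/d_i, a_{i+1} = floor((a_0 + m_{i+1})/d_{i+1}):
  m_1 = 1*14 - 0 = 14, d_1 = (208 - 14^2)/1 = 12/1 = 12, a_1 = floor((14 + 14)/12) = 2.
  m_2 = 12*2 - 14 = 10, d_2 = (208 - 10^2)/12 = 108/12 = 9, a_2 = floor((14 + 10)/9) = 2.
  m_3 = 9*2 - 10 = 8, d_3 = (208 - 8^2)/9 = 144/9 = 16, a_3 = floor((14 + 8)/16) = 1.
  m_4 = 16*1 - 8 = 8, d_4 = (208 - 8^2)/16 = 144/16 = 9, a_4 = floor((14 + 8)/9) = 2.
  m_5 = 9*2 - 8 = 10, d_5 = (208 - 10^2)/9 = 108/9 = 12, a_5 = floor((14 + 10)/12) = 2.
  m_6 = 12*2 - 10 = 14, d_6 = (208 - 14^2)/12 = 12/12 = 1, a_6 = floor((14 + 14)/1) = 28.
  m_7 = 1*28 - 14 = 14, d_7 = (208 - 14^2)/1 = 12/1 = 12: (m_7, d_7) = (m_1, d_1) = (14, 12), so from here the quotients repeat a_1, ..., a_6; the period length is 6.
Hence the expansion of sqrt(208) is a_0 = 14 followed by the repeating block 2, 2, 1, 2, 2, 28 (period 6).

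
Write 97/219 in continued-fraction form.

Run the Euclidean algorithm on 97 and 219; the successive quotients are the partial quotients a_0, a_1, ... (each step inverts the fractional part left over by the previous one):
  97 = 0*219 + 97, so a_0 = 0.
  219 = 2*97 + 25, so a_1 = 2.
  97 = 3*25 + 22, so a_2 = 3.
  25 = 1*22 + 3, so a_3 = 1.
  22 = 7*3 + 1, so a_4 = 7.
  3 = 3*1 + 0, so a_5 = 3.
The remainder reaches 0 after 6 divisions, so the expansion has 6 partial quotients, read off in order.

[0; 2, 3, 1, 7, 3]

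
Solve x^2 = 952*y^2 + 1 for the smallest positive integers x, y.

First expand sqrt(952) as a continued fraction. With x_i = (sqrt(952) + m_i)/d_i and (m_0, d_0) = (0, 1): a_0 = floor(sqrt(952)) = 30, since 30^2 = 900 <= 952 < 961 = 31^2.
Iterate m_{i+1} = d_i*a_i - m_i, d_{i+1} = (952 - m_{i+1}^2)/d_i, a_{i+1} = floor((a_0 + m_{i+1})/d_{i+1}):
  m_1 = 1*30 - 0 = 30, d_1 = (952 - 30^2)/1 = 52/1 = 52, a_1 = floor((30 + 30)/52) = 1.
  m_2 = 52*1 - 30 = 22, d_2 = (952 - 22^2)/52 = 468/52 = 9, a_2 = floor((30 + 22)/9) = 5.
  m_3 = 9*5 - 22 = 23, d_3 = (952 - 23^2)/9 = 423/9 = 47, a_3 = floor((30 + 23)/47) = 1.
  m_4 = 47*1 - 23 = 24, d_4 = (952 - 24^2)/47 = 376/47 = 8, a_4 = floor((30 + 24)/8) = 6.
  m_5 = 8*6 - 24 = 24, d_5 = (952 - 24^2)/8 = 376/8 = 47, a_5 = floor((30 + 24)/47) = 1.
  m_6 = 47*1 - 24 = 23, d_6 = (952 - 23^2)/47 = 423/47 = 9, a_6 = floor((30 + 23)/9) = 5.
  m_7 = 9*5 - 23 = 22, d_7 = (952 - 22^2)/9 = 468/9 = 52, a_7 = floor((30 + 22)/52) = 1.
  m_8 = 52*1 - 22 = 30, d_8 = (952 - 30^2)/52 = 52/52 = 1, a_8 = floor((30 + 30)/1) = 60.
  m_9 = 1*60 - 30 = 30, d_9 = (952 - 30^2)/1 = 52/1 = 52: (m_9, d_9) = (m_1, d_1) = (30, 52), so from here the quotients repeat a_1, ..., a_8; the period length is 8.
So sqrt(952) = [30; (1, 5, 1, 6, 1, 5, 1, 60)] with period length k = 8.
k is even, so the fundamental solution of x^2 - 952y^2 = 1 is (p_{k-1}, q_{k-1}) = (p_7, q_7); compute convergents through index 7.
Convergents (p_i = a_i*p_{i-1} + p_{i-2}, q_i = a_i*q_{i-1} + q_{i-2} with p_{-2}=0, p_{-1}=1, q_{-2}=1, q_{-1}=0):
  i=0: a_0=30, p_0 = 30*1 + 0 = 30, q_0 = 30*0 + 1 = 1.
  i=1: a_1=1, p_1 = 1*30 + 1 = 31, q_1 = 1*1 + 0 = 1.
  i=2: a_2=5, p_2 = 5*31 + 30 = 185, q_2 = 5*1 + 1 = 6.
  i=3: a_3=1, p_3 = 1*185 + 31 = 216, q_3 = 1*6 + 1 = 7.
  i=4: a_4=6, p_4 = 6*216 + 185 = 1481, q_4 = 6*7 + 6 = 48.
  i=5: a_5=1, p_5 = 1*1481 + 216 = 1697, q_5 = 1*48 + 7 = 55.
  i=6: a_6=5, p_6 = 5*1697 + 1481 = 9966, q_6 = 5*55 + 48 = 323.
  i=7: a_7=1, p_7 = 1*9966 + 1697 = 11663, q_7 = 1*323 + 55 = 378.
Check: 11663^2 - 952*378^2 = 136025569 - 136025568 = 1, so (x, y) = (11663, 378) solves the equation, and by the theorem it is the least positive solution.

(x, y) = (11663, 378)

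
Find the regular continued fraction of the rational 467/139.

Run the Euclidean algorithm on 467 and 139; the successive quotients are the partial quotients a_0, a_1, ... (each step inverts the fractional part left over by the previous one):
  467 = 3*139 + 50, so a_0 = 3.
  139 = 2*50 + 39, so a_1 = 2.
  50 = 1*39 + 11, so a_2 = 1.
  39 = 3*11 + 6, so a_3 = 3.
  11 = 1*6 + 5, so a_4 = 1.
  6 = 1*5 + 1, so a_5 = 1.
  5 = 5*1 + 0, so a_6 = 5.
The remainder reaches 0 after 7 divisions, so the expansion has 7 partial quotients, read off in order.

[3; 2, 1, 3, 1, 1, 5]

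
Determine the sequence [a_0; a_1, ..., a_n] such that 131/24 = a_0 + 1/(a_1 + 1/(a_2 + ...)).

Run the Euclidean algorithm on 131 and 24; the successive quotients are the partial quotients a_0, a_1, ... (each step inverts the fractional part left over by the previous one):
  131 = 5*24 + 11, so a_0 = 5.
  24 = 2*11 + 2, so a_1 = 2.
  11 = 5*2 + 1, so a_2 = 5.
  2 = 2*1 + 0, so a_3 = 2.
The remainder reaches 0 after 4 divisions, so the expansion has 4 partial quotients, read off in order.

[5; 2, 5, 2]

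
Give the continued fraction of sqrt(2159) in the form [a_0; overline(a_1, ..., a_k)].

Write x_i = (sqrt(2159) + m_i)/d_i with (m_0, d_0) = (0, 1). a_0 = floor(sqrt(2159)) = 46, since 46^2 = 2116 <= 2159 < 2209 = 47^2.
Iterate m_{i+1} = d_i*a_i - m_i, d_{i+1} = (2159 - m_{i+1}^2)/d_i, a_{i+1} = floor((a_0 + m_{i+1})/d_{i+1}):
  m_1 = 1*46 - 0 = 46, d_1 = (2159 - 46^2)/1 = 43/1 = 43, a_1 = floor((46 + 46)/43) = 2.
  m_2 = 43*2 - 46 = 40, d_2 = (2159 - 40^2)/43 = 559/43 = 13, a_2 = floor((46 + 40)/13) = 6.
  m_3 = 13*6 - 40 = 38, d_3 = (2159 - 38^2)/13 = 715/13 = 55, a_3 = floor((46 + 38)/55) = 1.
  m_4 = 55*1 - 38 = 17, d_4 = (2159 - 17^2)/55 = 1870/55 = 34, a_4 = floor((46 + 17)/34) = 1.
  m_5 = 34*1 - 17 = 17, d_5 = (2159 - 17^2)/34 = 1870/34 = 55, a_5 = floor((46 + 17)/55) = 1.
  m_6 = 55*1 - 17 = 38, d_6 = (2159 - 38^2)/55 = 715/55 = 13, a_6 = floor((46 + 38)/13) = 6.
  m_7 = 13*6 - 38 = 40, d_7 = (2159 - 40^2)/13 = 559/13 = 43, a_7 = floor((46 + 40)/43) = 2.
  m_8 = 43*2 - 40 = 46, d_8 = (2159 - 46^2)/43 = 43/43 = 1, a_8 = floor((46 + 46)/1) = 92.
  m_9 = 1*92 - 46 = 46, d_9 = (2159 - 46^2)/1 = 43/1 = 43: (m_9, d_9) = (m_1, d_1) = (46, 43), so from here the quotients repeat a_1, ..., a_8; the period length is 8.
Hence the expansion of sqrt(2159) is a_0 = 46 followed by the repeating block 2, 6, 1, 1, 1, 6, 2, 92 (period 8).

[46; overline(2, 6, 1, 1, 1, 6, 2, 92)]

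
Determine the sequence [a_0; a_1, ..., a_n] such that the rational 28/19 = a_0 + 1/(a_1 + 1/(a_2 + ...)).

[1; 2, 9]

Run the Euclidean algorithm on 28 and 19; the successive quotients are the partial quotients a_0, a_1, ... (each step inverts the fractional part left over by the previous one):
  28 = 1*19 + 9, so a_0 = 1.
  19 = 2*9 + 1, so a_1 = 2.
  9 = 9*1 + 0, so a_2 = 9.
The remainder reaches 0 after 3 divisions, so the expansion has 3 partial quotients, read off in order.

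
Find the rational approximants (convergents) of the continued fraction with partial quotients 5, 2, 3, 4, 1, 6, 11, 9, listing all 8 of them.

Using the convergent recurrence p_i = a_i*p_{i-1} + p_{i-2}, q_i = a_i*q_{i-1} + q_{i-2} with p_{-2}=0, p_{-1}=1, q_{-2}=1, q_{-1}=0:
  i=0: a_0=5, p_0 = 5*1 + 0 = 5, q_0 = 5*0 + 1 = 1.
  i=1: a_1=2, p_1 = 2*5 + 1 = 11, q_1 = 2*1 + 0 = 2.
  i=2: a_2=3, p_2 = 3*11 + 5 = 38, q_2 = 3*2 + 1 = 7.
  i=3: a_3=4, p_3 = 4*38 + 11 = 163, q_3 = 4*7 + 2 = 30.
  i=4: a_4=1, p_4 = 1*163 + 38 = 201, q_4 = 1*30 + 7 = 37.
  i=5: a_5=6, p_5 = 6*201 + 163 = 1369, q_5 = 6*37 + 30 = 252.
  i=6: a_6=11, p_6 = 11*1369 + 201 = 15260, q_6 = 11*252 + 37 = 2809.
  i=7: a_7=9, p_7 = 9*15260 + 1369 = 138709, q_7 = 9*2809 + 252 = 25533.

5/1, 11/2, 38/7, 163/30, 201/37, 1369/252, 15260/2809, 138709/25533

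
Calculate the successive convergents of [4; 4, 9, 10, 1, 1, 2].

Using the convergent recurrence p_i = a_i*p_{i-1} + p_{i-2}, q_i = a_i*q_{i-1} + q_{i-2} with p_{-2}=0, p_{-1}=1, q_{-2}=1, q_{-1}=0:
  i=0: a_0=4, p_0 = 4*1 + 0 = 4, q_0 = 4*0 + 1 = 1.
  i=1: a_1=4, p_1 = 4*4 + 1 = 17, q_1 = 4*1 + 0 = 4.
  i=2: a_2=9, p_2 = 9*17 + 4 = 157, q_2 = 9*4 + 1 = 37.
  i=3: a_3=10, p_3 = 10*157 + 17 = 1587, q_3 = 10*37 + 4 = 374.
  i=4: a_4=1, p_4 = 1*1587 + 157 = 1744, q_4 = 1*374 + 37 = 411.
  i=5: a_5=1, p_5 = 1*1744 + 1587 = 3331, q_5 = 1*411 + 374 = 785.
  i=6: a_6=2, p_6 = 2*3331 + 1744 = 8406, q_6 = 2*785 + 411 = 1981.

4/1, 17/4, 157/37, 1587/374, 1744/411, 3331/785, 8406/1981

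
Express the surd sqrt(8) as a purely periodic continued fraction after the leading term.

Write x_i = (sqrt(8) + m_i)/d_i with (m_0, d_0) = (0, 1). a_0 = floor(sqrt(8)) = 2, since 2^2 = 4 <= 8 < 9 = 3^2.
Iterate m_{i+1} = d_i*a_i - m_i, d_{i+1} = (8 - m_{i+1}^2)/d_i, a_{i+1} = floor((a_0 + m_{i+1})/d_{i+1}):
  m_1 = 1*2 - 0 = 2, d_1 = (8 - 2^2)/1 = 4/1 = 4, a_1 = floor((2 + 2)/4) = 1.
  m_2 = 4*1 - 2 = 2, d_2 = (8 - 2^2)/4 = 4/4 = 1, a_2 = floor((2 + 2)/1) = 4.
  m_3 = 1*4 - 2 = 2, d_3 = (8 - 2^2)/1 = 4/1 = 4: (m_3, d_3) = (m_1, d_1) = (2, 4), so from here the quotients repeat a_1, a_2; the period length is 2.
Hence the expansion of sqrt(8) is a_0 = 2 followed by the repeating block 1, 4 (period 2).

[2; (1, 4)]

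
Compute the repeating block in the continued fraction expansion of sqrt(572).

Write x_i = (sqrt(572) + m_i)/d_i with (m_0, d_0) = (0, 1). a_0 = floor(sqrt(572)) = 23, since 23^2 = 529 <= 572 < 576 = 24^2.
Iterate m_{i+1} = d_i*a_i - m_i, d_{i+1} = (572 - m_{i+1}^2)/d_i, a_{i+1} = floor((a_0 + m_{i+1})/d_{i+1}):
  m_1 = 1*23 - 0 = 23, d_1 = (572 - 23^2)/1 = 43/1 = 43, a_1 = floor((23 + 23)/43) = 1.
  m_2 = 43*1 - 23 = 20, d_2 = (572 - 20^2)/43 = 172/43 = 4, a_2 = floor((23 + 20)/4) = 10.
  m_3 = 4*10 - 20 = 20, d_3 = (572 - 20^2)/4 = 172/4 = 43, a_3 = floor((23 + 20)/43) = 1.
  m_4 = 43*1 - 20 = 23, d_4 = (572 - 23^2)/43 = 43/43 = 1, a_4 = floor((23 + 23)/1) = 46.
  m_5 = 1*46 - 23 = 23, d_5 = (572 - 23^2)/1 = 43/1 = 43: (m_5, d_5) = (m_1, d_1) = (23, 43), so from here the quotients repeat a_1, ..., a_4; the period length is 4.
Hence the expansion of sqrt(572) is a_0 = 23 followed by the repeating block 1, 10, 1, 46 (period 4).

[23; (1, 10, 1, 46)]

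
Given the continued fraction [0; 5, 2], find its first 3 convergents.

0/1, 1/5, 2/11

Using the convergent recurrence p_i = a_i*p_{i-1} + p_{i-2}, q_i = a_i*q_{i-1} + q_{i-2} with p_{-2}=0, p_{-1}=1, q_{-2}=1, q_{-1}=0:
  i=0: a_0=0, p_0 = 0*1 + 0 = 0, q_0 = 0*0 + 1 = 1.
  i=1: a_1=5, p_1 = 5*0 + 1 = 1, q_1 = 5*1 + 0 = 5.
  i=2: a_2=2, p_2 = 2*1 + 0 = 2, q_2 = 2*5 + 1 = 11.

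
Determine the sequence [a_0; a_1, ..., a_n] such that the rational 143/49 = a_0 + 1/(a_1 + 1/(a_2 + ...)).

[2; 1, 11, 4]

Run the Euclidean algorithm on 143 and 49; the successive quotients are the partial quotients a_0, a_1, ... (each step inverts the fractional part left over by the previous one):
  143 = 2*49 + 45, so a_0 = 2.
  49 = 1*45 + 4, so a_1 = 1.
  45 = 11*4 + 1, so a_2 = 11.
  4 = 4*1 + 0, so a_3 = 4.
The remainder reaches 0 after 4 divisions, so the expansion has 4 partial quotients, read off in order.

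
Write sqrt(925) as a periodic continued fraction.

Write x_i = (sqrt(925) + m_i)/d_i with (m_0, d_0) = (0, 1). a_0 = floor(sqrt(925)) = 30, since 30^2 = 900 <= 925 < 961 = 31^2.
Iterate m_{i+1} = d_i*a_i - m_i, d_{i+1} = (925 - m_{i+1}^2)/d_i, a_{i+1} = floor((a_0 + m_{i+1})/d_{i+1}):
  m_1 = 1*30 - 0 = 30, d_1 = (925 - 30^2)/1 = 25/1 = 25, a_1 = floor((30 + 30)/25) = 2.
  m_2 = 25*2 - 30 = 20, d_2 = (925 - 20^2)/25 = 525/25 = 21, a_2 = floor((30 + 20)/21) = 2.
  m_3 = 21*2 - 20 = 22, d_3 = (925 - 22^2)/21 = 441/21 = 21, a_3 = floor((30 + 22)/21) = 2.
  m_4 = 21*2 - 22 = 20, d_4 = (925 - 20^2)/21 = 525/21 = 25, a_4 = floor((30 + 20)/25) = 2.
  m_5 = 25*2 - 20 = 30, d_5 = (925 - 30^2)/25 = 25/25 = 1, a_5 = floor((30 + 30)/1) = 60.
  m_6 = 1*60 - 30 = 30, d_6 = (925 - 30^2)/1 = 25/1 = 25: (m_6, d_6) = (m_1, d_1) = (30, 25), so from here the quotients repeat a_1, ..., a_5; the period length is 5.
Hence the expansion of sqrt(925) is a_0 = 30 followed by the repeating block 2, 2, 2, 2, 60 (period 5).

[30; (2, 2, 2, 2, 60)]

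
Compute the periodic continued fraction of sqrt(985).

[31; (2, 1, 1, 2, 62)]

Write x_i = (sqrt(985) + m_i)/d_i with (m_0, d_0) = (0, 1). a_0 = floor(sqrt(985)) = 31, since 31^2 = 961 <= 985 < 1024 = 32^2.
Iterate m_{i+1} = d_i*a_i - m_i, d_{i+1} = (985 - m_{i+1}^2)/d_i, a_{i+1} = floor((a_0 + m_{i+1})/d_{i+1}):
  m_1 = 1*31 - 0 = 31, d_1 = (985 - 31^2)/1 = 24/1 = 24, a_1 = floor((31 + 31)/24) = 2.
  m_2 = 24*2 - 31 = 17, d_2 = (985 - 17^2)/24 = 696/24 = 29, a_2 = floor((31 + 17)/29) = 1.
  m_3 = 29*1 - 17 = 12, d_3 = (985 - 12^2)/29 = 841/29 = 29, a_3 = floor((31 + 12)/29) = 1.
  m_4 = 29*1 - 12 = 17, d_4 = (985 - 17^2)/29 = 696/29 = 24, a_4 = floor((31 + 17)/24) = 2.
  m_5 = 24*2 - 17 = 31, d_5 = (985 - 31^2)/24 = 24/24 = 1, a_5 = floor((31 + 31)/1) = 62.
  m_6 = 1*62 - 31 = 31, d_6 = (985 - 31^2)/1 = 24/1 = 24: (m_6, d_6) = (m_1, d_1) = (31, 24), so from here the quotients repeat a_1, ..., a_5; the period length is 5.
Hence the expansion of sqrt(985) is a_0 = 31 followed by the repeating block 2, 1, 1, 2, 62 (period 5).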